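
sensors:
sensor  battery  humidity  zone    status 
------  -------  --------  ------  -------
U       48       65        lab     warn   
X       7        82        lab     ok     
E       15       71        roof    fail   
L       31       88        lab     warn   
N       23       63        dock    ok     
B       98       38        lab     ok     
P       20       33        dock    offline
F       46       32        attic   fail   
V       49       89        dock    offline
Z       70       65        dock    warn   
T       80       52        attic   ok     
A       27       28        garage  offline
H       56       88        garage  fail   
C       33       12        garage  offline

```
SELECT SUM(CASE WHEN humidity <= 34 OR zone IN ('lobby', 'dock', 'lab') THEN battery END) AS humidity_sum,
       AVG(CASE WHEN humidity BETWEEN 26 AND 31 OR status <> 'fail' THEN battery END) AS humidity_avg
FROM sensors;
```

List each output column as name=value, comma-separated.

[humidity_sum: humidity <= 34 OR zone IN ('lobby', 'dock', 'lab')]
sensor=U: ✓ → 48
sensor=X: ✓ → 7
sensor=E: ✗
sensor=L: ✓ → 31
sensor=N: ✓ → 23
sensor=B: ✓ → 98
sensor=P: ✓ → 20
sensor=F: ✓ → 46
sensor=V: ✓ → 49
sensor=Z: ✓ → 70
sensor=T: ✗
sensor=A: ✓ → 27
sensor=H: ✗
sensor=C: ✓ → 33
humidity_sum = 48 + 7 + 31 + 23 + 98 + 20 + 46 + 49 + 70 + 27 + 33 = 452
—
[humidity_avg: humidity BETWEEN 26 AND 31 OR status <> 'fail']
sensor=U: ✓ → 48
sensor=X: ✓ → 7
sensor=E: ✗
sensor=L: ✓ → 31
sensor=N: ✓ → 23
sensor=B: ✓ → 98
sensor=P: ✓ → 20
sensor=F: ✗
sensor=V: ✓ → 49
sensor=Z: ✓ → 70
sensor=T: ✓ → 80
sensor=A: ✓ → 27
sensor=H: ✗
sensor=C: ✓ → 33
humidity_avg = (48 + 7 + 31 + 23 + 98 + 20 + 49 + 70 + 80 + 27 + 33) / 11 = 44.1818181818

humidity_sum=452, humidity_avg=44.1818181818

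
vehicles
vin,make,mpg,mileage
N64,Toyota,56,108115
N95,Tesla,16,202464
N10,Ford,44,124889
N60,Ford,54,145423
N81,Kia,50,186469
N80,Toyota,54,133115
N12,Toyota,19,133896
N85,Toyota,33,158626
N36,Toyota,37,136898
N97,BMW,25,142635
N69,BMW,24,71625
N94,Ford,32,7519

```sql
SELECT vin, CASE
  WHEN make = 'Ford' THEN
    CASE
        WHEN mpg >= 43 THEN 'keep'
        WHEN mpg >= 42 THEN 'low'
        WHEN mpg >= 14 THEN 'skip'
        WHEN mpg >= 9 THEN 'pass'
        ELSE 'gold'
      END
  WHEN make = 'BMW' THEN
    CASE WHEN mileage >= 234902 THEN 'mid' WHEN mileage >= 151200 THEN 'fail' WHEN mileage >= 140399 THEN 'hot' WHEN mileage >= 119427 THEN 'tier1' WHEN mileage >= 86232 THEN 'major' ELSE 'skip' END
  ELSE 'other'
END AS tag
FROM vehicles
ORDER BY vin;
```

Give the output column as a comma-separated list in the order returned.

keep, other, other, keep, other, skip, other, other, other, skip, other, hot

vin=N10: make='Ford' → inner[mpg >= 43] → keep
vin=N12: make='Toyota' → outer ELSE → other
vin=N36: make='Toyota' → outer ELSE → other
vin=N60: make='Ford' → inner[mpg >= 43] → keep
vin=N64: make='Toyota' → outer ELSE → other
vin=N69: make='BMW' → inner[ELSE] → skip
vin=N80: make='Toyota' → outer ELSE → other
vin=N81: make='Kia' → outer ELSE → other
vin=N85: make='Toyota' → outer ELSE → other
vin=N94: make='Ford' → inner[mpg >= 14] → skip
vin=N95: make='Tesla' → outer ELSE → other
vin=N97: make='BMW' → inner[mileage >= 140399] → hot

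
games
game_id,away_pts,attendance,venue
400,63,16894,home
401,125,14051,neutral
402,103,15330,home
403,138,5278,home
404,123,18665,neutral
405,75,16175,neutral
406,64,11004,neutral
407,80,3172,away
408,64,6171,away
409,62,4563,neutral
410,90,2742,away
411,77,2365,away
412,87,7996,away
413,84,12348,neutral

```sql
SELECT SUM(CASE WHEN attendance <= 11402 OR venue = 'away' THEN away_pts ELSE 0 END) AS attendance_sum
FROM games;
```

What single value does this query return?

662

game_id=400: ✗
game_id=401: ✗
game_id=402: ✗
game_id=403: ✓ → 138
game_id=404: ✗
game_id=405: ✗
game_id=406: ✓ → 64
game_id=407: ✓ → 80
game_id=408: ✓ → 64
game_id=409: ✓ → 62
game_id=410: ✓ → 90
game_id=411: ✓ → 77
game_id=412: ✓ → 87
game_id=413: ✗
attendance_sum = 138 + 64 + 80 + 64 + 62 + 90 + 77 + 87 = 662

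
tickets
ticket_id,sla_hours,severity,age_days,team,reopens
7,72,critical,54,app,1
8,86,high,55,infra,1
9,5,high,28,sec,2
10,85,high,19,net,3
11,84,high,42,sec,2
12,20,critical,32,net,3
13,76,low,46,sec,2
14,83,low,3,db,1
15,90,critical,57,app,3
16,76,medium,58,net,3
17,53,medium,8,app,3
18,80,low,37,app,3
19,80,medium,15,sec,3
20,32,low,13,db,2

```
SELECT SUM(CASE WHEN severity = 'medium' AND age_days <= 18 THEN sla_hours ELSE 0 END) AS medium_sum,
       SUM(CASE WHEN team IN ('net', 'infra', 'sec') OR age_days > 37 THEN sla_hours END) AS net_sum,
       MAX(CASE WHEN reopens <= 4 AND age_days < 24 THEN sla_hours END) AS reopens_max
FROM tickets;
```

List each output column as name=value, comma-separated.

[medium_sum: severity = 'medium' AND age_days <= 18]
ticket_id=7: ✗
ticket_id=8: ✗
ticket_id=9: ✗
ticket_id=10: ✗
ticket_id=11: ✗
ticket_id=12: ✗
ticket_id=13: ✗
ticket_id=14: ✗
ticket_id=15: ✗
ticket_id=16: ✗
ticket_id=17: ✓ → 53
ticket_id=18: ✗
ticket_id=19: ✓ → 80
ticket_id=20: ✗
medium_sum = 53 + 80 = 133
—
[net_sum: team IN ('net', 'infra', 'sec') OR age_days > 37]
ticket_id=7: ✓ → 72
ticket_id=8: ✓ → 86
ticket_id=9: ✓ → 5
ticket_id=10: ✓ → 85
ticket_id=11: ✓ → 84
ticket_id=12: ✓ → 20
ticket_id=13: ✓ → 76
ticket_id=14: ✗
ticket_id=15: ✓ → 90
ticket_id=16: ✓ → 76
ticket_id=17: ✗
ticket_id=18: ✗
ticket_id=19: ✓ → 80
ticket_id=20: ✗
net_sum = 72 + 86 + 5 + 85 + 84 + 20 + 76 + 90 + 76 + 80 = 674
—
[reopens_max: reopens <= 4 AND age_days < 24]
ticket_id=7: ✗
ticket_id=8: ✗
ticket_id=9: ✗
ticket_id=10: ✓ → 85
ticket_id=11: ✗
ticket_id=12: ✗
ticket_id=13: ✗
ticket_id=14: ✓ → 83
ticket_id=15: ✗
ticket_id=16: ✗
ticket_id=17: ✓ → 53
ticket_id=18: ✗
ticket_id=19: ✓ → 80
ticket_id=20: ✓ → 32
reopens_max = MAX(85, 83, 53, 80, 32) = 85

medium_sum=133, net_sum=674, reopens_max=85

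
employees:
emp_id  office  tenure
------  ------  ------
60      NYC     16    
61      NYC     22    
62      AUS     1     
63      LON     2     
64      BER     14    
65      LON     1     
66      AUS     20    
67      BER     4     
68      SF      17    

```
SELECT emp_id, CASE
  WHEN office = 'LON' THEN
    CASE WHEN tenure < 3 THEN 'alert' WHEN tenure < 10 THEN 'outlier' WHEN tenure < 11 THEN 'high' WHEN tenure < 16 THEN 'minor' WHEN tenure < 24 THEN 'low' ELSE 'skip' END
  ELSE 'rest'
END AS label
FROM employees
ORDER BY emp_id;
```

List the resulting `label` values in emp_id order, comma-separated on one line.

rest, rest, rest, alert, rest, alert, rest, rest, rest

emp_id=60: office='NYC' → outer ELSE → rest
emp_id=61: office='NYC' → outer ELSE → rest
emp_id=62: office='AUS' → outer ELSE → rest
emp_id=63: office='LON' → inner[tenure < 3] → alert
emp_id=64: office='BER' → outer ELSE → rest
emp_id=65: office='LON' → inner[tenure < 3] → alert
emp_id=66: office='AUS' → outer ELSE → rest
emp_id=67: office='BER' → outer ELSE → rest
emp_id=68: office='SF' → outer ELSE → rest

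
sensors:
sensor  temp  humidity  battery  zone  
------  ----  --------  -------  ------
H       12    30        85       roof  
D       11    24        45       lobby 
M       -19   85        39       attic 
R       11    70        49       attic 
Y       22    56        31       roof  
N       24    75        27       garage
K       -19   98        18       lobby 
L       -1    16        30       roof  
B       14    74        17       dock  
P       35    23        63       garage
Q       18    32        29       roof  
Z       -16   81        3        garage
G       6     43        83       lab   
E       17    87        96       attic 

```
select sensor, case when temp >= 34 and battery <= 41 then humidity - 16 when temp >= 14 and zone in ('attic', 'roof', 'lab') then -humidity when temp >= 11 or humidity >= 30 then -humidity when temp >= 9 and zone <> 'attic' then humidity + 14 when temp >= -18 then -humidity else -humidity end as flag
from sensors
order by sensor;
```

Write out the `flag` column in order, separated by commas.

sensor=B: temp >= 11 or humidity >= 30 → -74
sensor=D: temp >= 11 or humidity >= 30 → -24
sensor=E: temp >= 14 and zone in ('attic', 'roof', 'lab') → -87
sensor=G: temp >= 11 or humidity >= 30 → -43
sensor=H: temp >= 11 or humidity >= 30 → -30
sensor=K: temp >= 11 or humidity >= 30 → -98
sensor=L: temp >= -18 → -16
sensor=M: temp >= 11 or humidity >= 30 → -85
sensor=N: temp >= 11 or humidity >= 30 → -75
sensor=P: temp >= 11 or humidity >= 30 → -23
sensor=Q: temp >= 14 and zone in ('attic', 'roof', 'lab') → -32
sensor=R: temp >= 11 or humidity >= 30 → -70
sensor=Y: temp >= 14 and zone in ('attic', 'roof', 'lab') → -56
sensor=Z: temp >= 11 or humidity >= 30 → -81

-74, -24, -87, -43, -30, -98, -16, -85, -75, -23, -32, -70, -56, -81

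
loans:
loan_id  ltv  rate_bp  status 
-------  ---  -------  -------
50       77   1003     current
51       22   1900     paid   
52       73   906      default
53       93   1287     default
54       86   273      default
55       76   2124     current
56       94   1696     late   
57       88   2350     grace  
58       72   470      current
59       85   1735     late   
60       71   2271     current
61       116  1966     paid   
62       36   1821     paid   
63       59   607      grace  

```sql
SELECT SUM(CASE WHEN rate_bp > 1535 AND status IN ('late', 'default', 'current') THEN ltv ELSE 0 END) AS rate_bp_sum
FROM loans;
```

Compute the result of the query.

loan_id=50: ✗
loan_id=51: ✗
loan_id=52: ✗
loan_id=53: ✗
loan_id=54: ✗
loan_id=55: ✓ → 76
loan_id=56: ✓ → 94
loan_id=57: ✗
loan_id=58: ✗
loan_id=59: ✓ → 85
loan_id=60: ✓ → 71
loan_id=61: ✗
loan_id=62: ✗
loan_id=63: ✗
rate_bp_sum = 76 + 94 + 85 + 71 = 326

326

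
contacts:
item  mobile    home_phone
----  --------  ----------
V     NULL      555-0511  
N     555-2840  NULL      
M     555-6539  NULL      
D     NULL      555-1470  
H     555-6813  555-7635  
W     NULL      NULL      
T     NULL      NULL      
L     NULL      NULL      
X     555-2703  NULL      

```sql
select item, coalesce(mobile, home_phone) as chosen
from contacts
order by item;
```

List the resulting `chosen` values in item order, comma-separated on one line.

item=D: mobile=NULL, home_phone=555-1470 → 555-1470
item=H: mobile=555-6813 → 555-6813
item=L: mobile=NULL, home_phone=NULL (all NULL) → NULL
item=M: mobile=555-6539 → 555-6539
item=N: mobile=555-2840 → 555-2840
item=T: mobile=NULL, home_phone=NULL (all NULL) → NULL
item=V: mobile=NULL, home_phone=555-0511 → 555-0511
item=W: mobile=NULL, home_phone=NULL (all NULL) → NULL
item=X: mobile=555-2703 → 555-2703

555-1470, 555-6813, NULL, 555-6539, 555-2840, NULL, 555-0511, NULL, 555-2703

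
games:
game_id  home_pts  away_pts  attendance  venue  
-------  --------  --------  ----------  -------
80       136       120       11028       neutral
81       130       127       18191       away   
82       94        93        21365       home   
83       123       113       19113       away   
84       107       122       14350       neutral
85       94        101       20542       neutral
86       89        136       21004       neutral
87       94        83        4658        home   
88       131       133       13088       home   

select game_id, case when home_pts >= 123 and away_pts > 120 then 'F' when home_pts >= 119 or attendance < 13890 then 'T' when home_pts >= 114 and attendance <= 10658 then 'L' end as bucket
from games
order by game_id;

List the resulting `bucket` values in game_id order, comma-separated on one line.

game_id=80: home_pts >= 119 or attendance < 13890 → T
game_id=81: home_pts >= 123 and away_pts > 120 → F
game_id=82: (no match → NULL) → NULL
game_id=83: home_pts >= 119 or attendance < 13890 → T
game_id=84: (no match → NULL) → NULL
game_id=85: (no match → NULL) → NULL
game_id=86: (no match → NULL) → NULL
game_id=87: home_pts >= 119 or attendance < 13890 → T
game_id=88: home_pts >= 123 and away_pts > 120 → F

T, F, NULL, T, NULL, NULL, NULL, T, F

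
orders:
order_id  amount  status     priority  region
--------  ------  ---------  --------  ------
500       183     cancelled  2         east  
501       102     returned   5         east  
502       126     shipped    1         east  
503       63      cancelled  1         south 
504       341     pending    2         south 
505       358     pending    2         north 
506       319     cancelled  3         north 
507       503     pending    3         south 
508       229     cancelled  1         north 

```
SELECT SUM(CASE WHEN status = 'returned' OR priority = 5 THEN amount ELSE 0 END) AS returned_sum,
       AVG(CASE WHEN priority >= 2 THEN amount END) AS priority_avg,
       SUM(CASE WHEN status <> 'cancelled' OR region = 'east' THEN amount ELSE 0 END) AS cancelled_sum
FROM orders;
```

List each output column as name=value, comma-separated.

[returned_sum: status = 'returned' OR priority = 5]
order_id=500: ✗
order_id=501: ✓ → 102
order_id=502: ✗
order_id=503: ✗
order_id=504: ✗
order_id=505: ✗
order_id=506: ✗
order_id=507: ✗
order_id=508: ✗
returned_sum = 102
—
[priority_avg: priority >= 2]
order_id=500: ✓ → 183
order_id=501: ✓ → 102
order_id=502: ✗
order_id=503: ✗
order_id=504: ✓ → 341
order_id=505: ✓ → 358
order_id=506: ✓ → 319
order_id=507: ✓ → 503
order_id=508: ✗
priority_avg = (183 + 102 + 341 + 358 + 319 + 503) / 6 = 301
—
[cancelled_sum: status <> 'cancelled' OR region = 'east']
order_id=500: ✓ → 183
order_id=501: ✓ → 102
order_id=502: ✓ → 126
order_id=503: ✗
order_id=504: ✓ → 341
order_id=505: ✓ → 358
order_id=506: ✗
order_id=507: ✓ → 503
order_id=508: ✗
cancelled_sum = 183 + 102 + 126 + 341 + 358 + 503 = 1613

returned_sum=102, priority_avg=301, cancelled_sum=1613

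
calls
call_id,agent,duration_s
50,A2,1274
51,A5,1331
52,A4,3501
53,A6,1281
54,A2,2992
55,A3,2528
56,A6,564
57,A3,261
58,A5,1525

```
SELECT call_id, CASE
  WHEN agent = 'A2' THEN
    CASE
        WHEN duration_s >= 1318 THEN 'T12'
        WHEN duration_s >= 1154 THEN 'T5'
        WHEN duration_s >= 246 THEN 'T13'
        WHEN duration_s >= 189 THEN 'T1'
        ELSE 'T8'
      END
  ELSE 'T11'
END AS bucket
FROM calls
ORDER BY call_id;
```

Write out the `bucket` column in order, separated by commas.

call_id=50: agent='A2' → inner[duration_s >= 1154] → T5
call_id=51: agent='A5' → outer ELSE → T11
call_id=52: agent='A4' → outer ELSE → T11
call_id=53: agent='A6' → outer ELSE → T11
call_id=54: agent='A2' → inner[duration_s >= 1318] → T12
call_id=55: agent='A3' → outer ELSE → T11
call_id=56: agent='A6' → outer ELSE → T11
call_id=57: agent='A3' → outer ELSE → T11
call_id=58: agent='A5' → outer ELSE → T11

T5, T11, T11, T11, T12, T11, T11, T11, T11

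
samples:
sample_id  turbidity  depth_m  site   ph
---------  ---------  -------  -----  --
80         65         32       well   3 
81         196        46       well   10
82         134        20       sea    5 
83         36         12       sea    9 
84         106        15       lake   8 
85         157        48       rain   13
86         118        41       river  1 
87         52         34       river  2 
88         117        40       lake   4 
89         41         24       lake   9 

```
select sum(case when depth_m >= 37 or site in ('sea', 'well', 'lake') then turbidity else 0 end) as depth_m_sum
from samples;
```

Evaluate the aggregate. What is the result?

sample_id=80: ✓ → 65
sample_id=81: ✓ → 196
sample_id=82: ✓ → 134
sample_id=83: ✓ → 36
sample_id=84: ✓ → 106
sample_id=85: ✓ → 157
sample_id=86: ✓ → 118
sample_id=87: ✗
sample_id=88: ✓ → 117
sample_id=89: ✓ → 41
depth_m_sum = 65 + 196 + 134 + 36 + 106 + 157 + 118 + 117 + 41 = 970

970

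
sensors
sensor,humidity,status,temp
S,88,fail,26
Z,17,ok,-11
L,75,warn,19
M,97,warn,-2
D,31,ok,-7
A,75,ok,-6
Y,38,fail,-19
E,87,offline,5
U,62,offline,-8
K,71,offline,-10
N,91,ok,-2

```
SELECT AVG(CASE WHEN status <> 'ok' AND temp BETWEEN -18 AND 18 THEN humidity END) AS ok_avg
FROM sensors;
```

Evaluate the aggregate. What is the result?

sensor=S: ✗
sensor=Z: ✗
sensor=L: ✗
sensor=M: ✓ → 97
sensor=D: ✗
sensor=A: ✗
sensor=Y: ✗
sensor=E: ✓ → 87
sensor=U: ✓ → 62
sensor=K: ✓ → 71
sensor=N: ✗
ok_avg = (97 + 87 + 62 + 71) / 4 = 79.25

79.25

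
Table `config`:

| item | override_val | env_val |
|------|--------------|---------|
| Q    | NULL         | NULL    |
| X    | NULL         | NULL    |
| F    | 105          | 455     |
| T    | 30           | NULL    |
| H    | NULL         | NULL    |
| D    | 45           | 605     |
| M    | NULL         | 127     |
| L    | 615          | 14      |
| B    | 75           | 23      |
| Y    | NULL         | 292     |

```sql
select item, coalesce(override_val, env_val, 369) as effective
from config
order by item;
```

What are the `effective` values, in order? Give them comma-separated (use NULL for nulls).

75, 45, 105, 369, 615, 127, 369, 30, 369, 292

item=B: override_val=75 → 75
item=D: override_val=45 → 45
item=F: override_val=105 → 105
item=H: override_val=NULL, env_val=NULL, → literal 369 → 369
item=L: override_val=615 → 615
item=M: override_val=NULL, env_val=127 → 127
item=Q: override_val=NULL, env_val=NULL, → literal 369 → 369
item=T: override_val=30 → 30
item=X: override_val=NULL, env_val=NULL, → literal 369 → 369
item=Y: override_val=NULL, env_val=292 → 292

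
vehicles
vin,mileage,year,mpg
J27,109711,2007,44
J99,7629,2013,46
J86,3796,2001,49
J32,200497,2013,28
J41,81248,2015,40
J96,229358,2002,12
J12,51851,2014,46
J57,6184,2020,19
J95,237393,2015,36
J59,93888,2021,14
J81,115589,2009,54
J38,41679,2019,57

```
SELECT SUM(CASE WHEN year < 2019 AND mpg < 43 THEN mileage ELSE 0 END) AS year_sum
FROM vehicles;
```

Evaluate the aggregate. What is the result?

748496

vin=J27: ✗
vin=J99: ✗
vin=J86: ✗
vin=J32: ✓ → 200497
vin=J41: ✓ → 81248
vin=J96: ✓ → 229358
vin=J12: ✗
vin=J57: ✗
vin=J95: ✓ → 237393
vin=J59: ✗
vin=J81: ✗
vin=J38: ✗
year_sum = 200497 + 81248 + 229358 + 237393 = 748496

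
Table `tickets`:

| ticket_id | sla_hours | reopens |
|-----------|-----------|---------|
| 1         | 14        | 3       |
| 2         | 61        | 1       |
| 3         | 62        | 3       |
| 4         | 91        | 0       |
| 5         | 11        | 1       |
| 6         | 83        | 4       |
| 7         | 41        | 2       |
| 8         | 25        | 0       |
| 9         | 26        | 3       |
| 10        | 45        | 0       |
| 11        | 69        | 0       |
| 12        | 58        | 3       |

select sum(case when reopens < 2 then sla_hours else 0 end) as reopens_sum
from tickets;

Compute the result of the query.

302

ticket_id=1: ✗
ticket_id=2: ✓ → 61
ticket_id=3: ✗
ticket_id=4: ✓ → 91
ticket_id=5: ✓ → 11
ticket_id=6: ✗
ticket_id=7: ✗
ticket_id=8: ✓ → 25
ticket_id=9: ✗
ticket_id=10: ✓ → 45
ticket_id=11: ✓ → 69
ticket_id=12: ✗
reopens_sum = 61 + 91 + 11 + 25 + 45 + 69 = 302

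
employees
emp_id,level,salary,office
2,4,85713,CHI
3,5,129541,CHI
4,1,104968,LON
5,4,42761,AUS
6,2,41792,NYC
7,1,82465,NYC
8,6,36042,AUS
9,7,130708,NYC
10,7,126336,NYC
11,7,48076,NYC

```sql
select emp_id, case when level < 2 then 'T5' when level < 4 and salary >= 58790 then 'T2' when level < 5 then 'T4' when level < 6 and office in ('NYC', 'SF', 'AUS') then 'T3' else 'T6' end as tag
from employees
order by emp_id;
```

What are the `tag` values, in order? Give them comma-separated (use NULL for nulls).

T4, T6, T5, T4, T4, T5, T6, T6, T6, T6

emp_id=2: level < 5 → T4
emp_id=3: ELSE → T6
emp_id=4: level < 2 → T5
emp_id=5: level < 5 → T4
emp_id=6: level < 5 → T4
emp_id=7: level < 2 → T5
emp_id=8: ELSE → T6
emp_id=9: ELSE → T6
emp_id=10: ELSE → T6
emp_id=11: ELSE → T6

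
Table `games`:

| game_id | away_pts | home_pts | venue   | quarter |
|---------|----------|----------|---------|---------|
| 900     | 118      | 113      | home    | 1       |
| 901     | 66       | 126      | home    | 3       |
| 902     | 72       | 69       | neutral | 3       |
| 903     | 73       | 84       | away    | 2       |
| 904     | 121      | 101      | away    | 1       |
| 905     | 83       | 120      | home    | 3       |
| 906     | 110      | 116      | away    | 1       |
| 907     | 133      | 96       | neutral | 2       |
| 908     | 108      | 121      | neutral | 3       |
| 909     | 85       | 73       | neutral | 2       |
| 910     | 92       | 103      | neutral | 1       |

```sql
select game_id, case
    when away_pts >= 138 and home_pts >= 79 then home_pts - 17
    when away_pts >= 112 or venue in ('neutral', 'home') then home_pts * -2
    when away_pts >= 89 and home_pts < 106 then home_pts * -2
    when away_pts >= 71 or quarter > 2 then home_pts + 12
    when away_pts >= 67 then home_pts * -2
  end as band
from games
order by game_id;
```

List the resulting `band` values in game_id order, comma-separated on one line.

-226, -252, -138, 96, -202, -240, 128, -192, -242, -146, -206

game_id=900: away_pts >= 112 or venue in ('neutral', 'home') → -226
game_id=901: away_pts >= 112 or venue in ('neutral', 'home') → -252
game_id=902: away_pts >= 112 or venue in ('neutral', 'home') → -138
game_id=903: away_pts >= 71 or quarter > 2 → 96
game_id=904: away_pts >= 112 or venue in ('neutral', 'home') → -202
game_id=905: away_pts >= 112 or venue in ('neutral', 'home') → -240
game_id=906: away_pts >= 71 or quarter > 2 → 128
game_id=907: away_pts >= 112 or venue in ('neutral', 'home') → -192
game_id=908: away_pts >= 112 or venue in ('neutral', 'home') → -242
game_id=909: away_pts >= 112 or venue in ('neutral', 'home') → -146
game_id=910: away_pts >= 112 or venue in ('neutral', 'home') → -206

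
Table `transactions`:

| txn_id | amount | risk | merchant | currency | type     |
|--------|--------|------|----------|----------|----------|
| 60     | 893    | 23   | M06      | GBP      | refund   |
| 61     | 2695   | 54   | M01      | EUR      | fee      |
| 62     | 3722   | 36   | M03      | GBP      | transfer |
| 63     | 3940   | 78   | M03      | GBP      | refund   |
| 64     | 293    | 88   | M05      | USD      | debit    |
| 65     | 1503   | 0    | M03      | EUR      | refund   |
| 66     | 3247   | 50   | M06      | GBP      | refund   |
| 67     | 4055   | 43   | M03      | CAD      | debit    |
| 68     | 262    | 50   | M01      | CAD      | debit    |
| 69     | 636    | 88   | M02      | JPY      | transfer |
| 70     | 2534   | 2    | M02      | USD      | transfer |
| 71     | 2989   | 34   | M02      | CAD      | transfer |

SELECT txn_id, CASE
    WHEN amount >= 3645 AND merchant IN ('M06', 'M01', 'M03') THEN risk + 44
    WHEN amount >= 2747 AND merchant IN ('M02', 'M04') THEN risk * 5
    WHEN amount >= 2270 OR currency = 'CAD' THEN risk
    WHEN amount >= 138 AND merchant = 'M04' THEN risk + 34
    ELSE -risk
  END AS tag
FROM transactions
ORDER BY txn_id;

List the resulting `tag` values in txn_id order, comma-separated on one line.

-23, 54, 80, 122, -88, 0, 50, 87, 50, -88, 2, 170

txn_id=60: ELSE → -23
txn_id=61: amount >= 2270 OR currency = 'CAD' → 54
txn_id=62: amount >= 3645 AND merchant IN ('M06', 'M01', 'M03') → 80
txn_id=63: amount >= 3645 AND merchant IN ('M06', 'M01', 'M03') → 122
txn_id=64: ELSE → -88
txn_id=65: ELSE → 0
txn_id=66: amount >= 2270 OR currency = 'CAD' → 50
txn_id=67: amount >= 3645 AND merchant IN ('M06', 'M01', 'M03') → 87
txn_id=68: amount >= 2270 OR currency = 'CAD' → 50
txn_id=69: ELSE → -88
txn_id=70: amount >= 2270 OR currency = 'CAD' → 2
txn_id=71: amount >= 2747 AND merchant IN ('M02', 'M04') → 170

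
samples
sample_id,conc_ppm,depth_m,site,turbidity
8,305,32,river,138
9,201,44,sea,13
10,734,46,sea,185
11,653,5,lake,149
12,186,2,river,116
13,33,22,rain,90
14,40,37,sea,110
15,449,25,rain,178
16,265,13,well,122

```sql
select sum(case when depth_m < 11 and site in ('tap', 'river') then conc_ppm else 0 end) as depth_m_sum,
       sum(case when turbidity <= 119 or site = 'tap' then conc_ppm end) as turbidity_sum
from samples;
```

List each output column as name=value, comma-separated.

depth_m_sum=186, turbidity_sum=460

[depth_m_sum: depth_m < 11 and site in ('tap', 'river')]
sample_id=8: ✗
sample_id=9: ✗
sample_id=10: ✗
sample_id=11: ✗
sample_id=12: ✓ → 186
sample_id=13: ✗
sample_id=14: ✗
sample_id=15: ✗
sample_id=16: ✗
depth_m_sum = 186
—
[turbidity_sum: turbidity <= 119 or site = 'tap']
sample_id=8: ✗
sample_id=9: ✓ → 201
sample_id=10: ✗
sample_id=11: ✗
sample_id=12: ✓ → 186
sample_id=13: ✓ → 33
sample_id=14: ✓ → 40
sample_id=15: ✗
sample_id=16: ✗
turbidity_sum = 201 + 186 + 33 + 40 = 460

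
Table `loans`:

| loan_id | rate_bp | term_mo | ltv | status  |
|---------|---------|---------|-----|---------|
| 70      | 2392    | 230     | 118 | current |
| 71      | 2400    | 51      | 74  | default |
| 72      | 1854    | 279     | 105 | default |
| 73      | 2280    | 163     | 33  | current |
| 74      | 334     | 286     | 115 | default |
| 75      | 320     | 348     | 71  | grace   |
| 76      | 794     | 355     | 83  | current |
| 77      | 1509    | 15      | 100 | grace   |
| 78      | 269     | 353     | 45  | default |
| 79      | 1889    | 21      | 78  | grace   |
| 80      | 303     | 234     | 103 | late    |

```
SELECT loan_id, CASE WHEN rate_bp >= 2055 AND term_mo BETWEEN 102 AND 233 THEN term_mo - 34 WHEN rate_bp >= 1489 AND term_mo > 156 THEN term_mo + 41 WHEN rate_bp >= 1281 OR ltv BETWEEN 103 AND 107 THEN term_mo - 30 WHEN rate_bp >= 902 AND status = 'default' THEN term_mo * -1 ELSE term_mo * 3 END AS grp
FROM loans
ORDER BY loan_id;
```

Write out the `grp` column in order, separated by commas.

loan_id=70: rate_bp >= 2055 AND term_mo BETWEEN 102 AND 233 → 196
loan_id=71: rate_bp >= 1281 OR ltv BETWEEN 103 AND 107 → 21
loan_id=72: rate_bp >= 1489 AND term_mo > 156 → 320
loan_id=73: rate_bp >= 2055 AND term_mo BETWEEN 102 AND 233 → 129
loan_id=74: ELSE → 858
loan_id=75: ELSE → 1044
loan_id=76: ELSE → 1065
loan_id=77: rate_bp >= 1281 OR ltv BETWEEN 103 AND 107 → -15
loan_id=78: ELSE → 1059
loan_id=79: rate_bp >= 1281 OR ltv BETWEEN 103 AND 107 → -9
loan_id=80: rate_bp >= 1281 OR ltv BETWEEN 103 AND 107 → 204

196, 21, 320, 129, 858, 1044, 1065, -15, 1059, -9, 204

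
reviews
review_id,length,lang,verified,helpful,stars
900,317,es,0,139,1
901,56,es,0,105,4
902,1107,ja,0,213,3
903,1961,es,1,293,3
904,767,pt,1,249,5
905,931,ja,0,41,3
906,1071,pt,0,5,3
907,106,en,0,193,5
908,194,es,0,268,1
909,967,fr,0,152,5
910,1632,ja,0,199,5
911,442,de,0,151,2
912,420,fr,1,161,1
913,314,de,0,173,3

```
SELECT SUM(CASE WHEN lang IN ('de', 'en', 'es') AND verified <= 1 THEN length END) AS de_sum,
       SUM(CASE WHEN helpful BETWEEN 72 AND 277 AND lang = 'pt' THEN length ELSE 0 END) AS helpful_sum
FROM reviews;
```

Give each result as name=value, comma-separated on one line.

[de_sum: lang IN ('de', 'en', 'es') AND verified <= 1]
review_id=900: ✓ → 317
review_id=901: ✓ → 56
review_id=902: ✗
review_id=903: ✓ → 1961
review_id=904: ✗
review_id=905: ✗
review_id=906: ✗
review_id=907: ✓ → 106
review_id=908: ✓ → 194
review_id=909: ✗
review_id=910: ✗
review_id=911: ✓ → 442
review_id=912: ✗
review_id=913: ✓ → 314
de_sum = 317 + 56 + 1961 + 106 + 194 + 442 + 314 = 3390
—
[helpful_sum: helpful BETWEEN 72 AND 277 AND lang = 'pt']
review_id=900: ✗
review_id=901: ✗
review_id=902: ✗
review_id=903: ✗
review_id=904: ✓ → 767
review_id=905: ✗
review_id=906: ✗
review_id=907: ✗
review_id=908: ✗
review_id=909: ✗
review_id=910: ✗
review_id=911: ✗
review_id=912: ✗
review_id=913: ✗
helpful_sum = 767

de_sum=3390, helpful_sum=767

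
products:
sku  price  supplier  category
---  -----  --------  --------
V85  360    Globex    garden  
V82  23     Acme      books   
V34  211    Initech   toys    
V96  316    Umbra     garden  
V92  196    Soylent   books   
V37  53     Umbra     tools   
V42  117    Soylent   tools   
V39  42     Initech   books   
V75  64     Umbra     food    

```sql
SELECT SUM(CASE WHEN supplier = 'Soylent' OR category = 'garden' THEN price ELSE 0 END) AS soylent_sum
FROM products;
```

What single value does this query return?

sku=V85: ✓ → 360
sku=V82: ✗
sku=V34: ✗
sku=V96: ✓ → 316
sku=V92: ✓ → 196
sku=V37: ✗
sku=V42: ✓ → 117
sku=V39: ✗
sku=V75: ✗
soylent_sum = 360 + 316 + 196 + 117 = 989

989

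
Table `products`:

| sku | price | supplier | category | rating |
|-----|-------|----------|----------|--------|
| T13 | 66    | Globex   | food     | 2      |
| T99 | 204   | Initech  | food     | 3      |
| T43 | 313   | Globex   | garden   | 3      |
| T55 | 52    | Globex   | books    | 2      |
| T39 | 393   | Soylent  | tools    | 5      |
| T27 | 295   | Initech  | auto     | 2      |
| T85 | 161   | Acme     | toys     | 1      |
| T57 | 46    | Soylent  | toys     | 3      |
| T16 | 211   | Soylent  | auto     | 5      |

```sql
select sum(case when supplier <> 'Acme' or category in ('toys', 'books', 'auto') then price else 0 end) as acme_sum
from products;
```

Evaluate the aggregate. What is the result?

1741

sku=T13: ✓ → 66
sku=T99: ✓ → 204
sku=T43: ✓ → 313
sku=T55: ✓ → 52
sku=T39: ✓ → 393
sku=T27: ✓ → 295
sku=T85: ✓ → 161
sku=T57: ✓ → 46
sku=T16: ✓ → 211
acme_sum = 66 + 204 + 313 + 52 + 393 + 295 + 161 + 46 + 211 = 1741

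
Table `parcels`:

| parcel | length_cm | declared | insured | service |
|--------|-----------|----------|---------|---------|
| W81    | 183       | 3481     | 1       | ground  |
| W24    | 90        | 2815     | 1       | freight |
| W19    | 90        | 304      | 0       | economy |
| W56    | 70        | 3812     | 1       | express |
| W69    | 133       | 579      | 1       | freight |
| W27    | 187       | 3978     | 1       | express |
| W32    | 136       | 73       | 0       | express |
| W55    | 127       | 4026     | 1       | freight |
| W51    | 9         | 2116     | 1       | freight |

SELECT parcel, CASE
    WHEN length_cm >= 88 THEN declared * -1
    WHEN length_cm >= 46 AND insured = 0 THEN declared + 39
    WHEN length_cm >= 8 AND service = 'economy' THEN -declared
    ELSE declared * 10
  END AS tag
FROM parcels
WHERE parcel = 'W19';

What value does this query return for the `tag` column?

-304

parcel = W19: length_cm=90, declared=304, insured=0, service=economy.
length_cm >= 88 → true → -304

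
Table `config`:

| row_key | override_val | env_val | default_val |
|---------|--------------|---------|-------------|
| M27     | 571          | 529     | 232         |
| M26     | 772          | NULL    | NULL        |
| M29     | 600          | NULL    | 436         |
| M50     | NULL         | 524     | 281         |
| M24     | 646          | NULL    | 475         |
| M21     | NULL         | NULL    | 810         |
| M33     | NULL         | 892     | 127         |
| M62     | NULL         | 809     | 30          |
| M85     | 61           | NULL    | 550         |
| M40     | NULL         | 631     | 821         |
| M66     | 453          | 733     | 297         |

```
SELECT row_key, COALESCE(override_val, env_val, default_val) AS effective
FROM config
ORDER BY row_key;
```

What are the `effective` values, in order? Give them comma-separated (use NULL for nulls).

810, 646, 772, 571, 600, 892, 631, 524, 809, 453, 61

row_key=M21: override_val=NULL, env_val=NULL, default_val=810 → 810
row_key=M24: override_val=646 → 646
row_key=M26: override_val=772 → 772
row_key=M27: override_val=571 → 571
row_key=M29: override_val=600 → 600
row_key=M33: override_val=NULL, env_val=892 → 892
row_key=M40: override_val=NULL, env_val=631 → 631
row_key=M50: override_val=NULL, env_val=524 → 524
row_key=M62: override_val=NULL, env_val=809 → 809
row_key=M66: override_val=453 → 453
row_key=M85: override_val=61 → 61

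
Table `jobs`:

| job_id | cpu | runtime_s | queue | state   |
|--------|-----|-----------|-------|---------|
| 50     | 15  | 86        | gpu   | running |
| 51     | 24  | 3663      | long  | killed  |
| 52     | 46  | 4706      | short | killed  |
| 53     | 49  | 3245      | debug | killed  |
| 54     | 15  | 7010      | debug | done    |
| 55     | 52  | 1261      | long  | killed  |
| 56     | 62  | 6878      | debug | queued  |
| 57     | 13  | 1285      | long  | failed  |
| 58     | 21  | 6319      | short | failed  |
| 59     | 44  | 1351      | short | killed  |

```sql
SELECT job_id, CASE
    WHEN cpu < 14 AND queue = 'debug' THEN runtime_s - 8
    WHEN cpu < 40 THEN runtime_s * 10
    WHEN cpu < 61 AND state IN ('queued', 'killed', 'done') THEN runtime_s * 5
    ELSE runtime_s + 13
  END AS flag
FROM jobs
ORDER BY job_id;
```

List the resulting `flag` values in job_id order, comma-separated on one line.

job_id=50: cpu < 40 → 860
job_id=51: cpu < 40 → 36630
job_id=52: cpu < 61 AND state IN ('queued', 'killed', 'done') → 23530
job_id=53: cpu < 61 AND state IN ('queued', 'killed', 'done') → 16225
job_id=54: cpu < 40 → 70100
job_id=55: cpu < 61 AND state IN ('queued', 'killed', 'done') → 6305
job_id=56: ELSE → 6891
job_id=57: cpu < 40 → 12850
job_id=58: cpu < 40 → 63190
job_id=59: cpu < 61 AND state IN ('queued', 'killed', 'done') → 6755

860, 36630, 23530, 16225, 70100, 6305, 6891, 12850, 63190, 6755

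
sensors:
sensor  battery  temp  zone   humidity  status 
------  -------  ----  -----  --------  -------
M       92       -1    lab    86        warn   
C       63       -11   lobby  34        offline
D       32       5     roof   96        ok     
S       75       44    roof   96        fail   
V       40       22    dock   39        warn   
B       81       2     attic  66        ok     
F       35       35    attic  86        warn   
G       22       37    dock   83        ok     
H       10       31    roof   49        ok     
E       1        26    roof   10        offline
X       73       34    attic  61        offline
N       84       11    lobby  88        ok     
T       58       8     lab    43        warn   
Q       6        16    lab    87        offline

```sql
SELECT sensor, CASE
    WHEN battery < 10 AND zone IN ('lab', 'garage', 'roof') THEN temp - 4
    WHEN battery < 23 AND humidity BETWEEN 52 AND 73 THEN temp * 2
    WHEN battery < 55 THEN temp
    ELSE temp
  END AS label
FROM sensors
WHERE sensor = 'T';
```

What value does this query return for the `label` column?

sensor = T: battery=58, temp=8, zone=lab, humidity=43, status=warn.
battery < 10 AND zone IN ('lab', 'garage', 'roof') → false
battery < 23 AND humidity BETWEEN 52 AND 73 → false
battery < 55 → false
No prior WHEN matched → ELSE → 8

8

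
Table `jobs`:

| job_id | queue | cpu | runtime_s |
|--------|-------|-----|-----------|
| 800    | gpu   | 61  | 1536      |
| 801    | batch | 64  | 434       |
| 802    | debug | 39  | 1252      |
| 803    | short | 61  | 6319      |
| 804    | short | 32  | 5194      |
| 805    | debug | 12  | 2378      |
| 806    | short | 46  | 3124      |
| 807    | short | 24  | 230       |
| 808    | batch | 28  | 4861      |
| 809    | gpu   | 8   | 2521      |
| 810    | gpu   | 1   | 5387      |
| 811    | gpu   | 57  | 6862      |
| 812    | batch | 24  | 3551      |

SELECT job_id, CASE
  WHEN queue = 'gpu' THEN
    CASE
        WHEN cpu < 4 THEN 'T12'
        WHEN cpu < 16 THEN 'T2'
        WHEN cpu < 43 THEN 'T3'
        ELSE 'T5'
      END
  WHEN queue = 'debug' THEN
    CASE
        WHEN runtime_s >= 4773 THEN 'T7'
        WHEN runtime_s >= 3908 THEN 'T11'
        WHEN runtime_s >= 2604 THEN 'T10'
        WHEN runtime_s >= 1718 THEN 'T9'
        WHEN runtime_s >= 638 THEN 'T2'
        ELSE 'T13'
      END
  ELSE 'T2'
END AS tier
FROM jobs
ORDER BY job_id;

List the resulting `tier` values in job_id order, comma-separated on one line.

job_id=800: queue='gpu' → inner[ELSE] → T5
job_id=801: queue='batch' → outer ELSE → T2
job_id=802: queue='debug' → inner[runtime_s >= 638] → T2
job_id=803: queue='short' → outer ELSE → T2
job_id=804: queue='short' → outer ELSE → T2
job_id=805: queue='debug' → inner[runtime_s >= 1718] → T9
job_id=806: queue='short' → outer ELSE → T2
job_id=807: queue='short' → outer ELSE → T2
job_id=808: queue='batch' → outer ELSE → T2
job_id=809: queue='gpu' → inner[cpu < 16] → T2
job_id=810: queue='gpu' → inner[cpu < 4] → T12
job_id=811: queue='gpu' → inner[ELSE] → T5
job_id=812: queue='batch' → outer ELSE → T2

T5, T2, T2, T2, T2, T9, T2, T2, T2, T2, T12, T5, T2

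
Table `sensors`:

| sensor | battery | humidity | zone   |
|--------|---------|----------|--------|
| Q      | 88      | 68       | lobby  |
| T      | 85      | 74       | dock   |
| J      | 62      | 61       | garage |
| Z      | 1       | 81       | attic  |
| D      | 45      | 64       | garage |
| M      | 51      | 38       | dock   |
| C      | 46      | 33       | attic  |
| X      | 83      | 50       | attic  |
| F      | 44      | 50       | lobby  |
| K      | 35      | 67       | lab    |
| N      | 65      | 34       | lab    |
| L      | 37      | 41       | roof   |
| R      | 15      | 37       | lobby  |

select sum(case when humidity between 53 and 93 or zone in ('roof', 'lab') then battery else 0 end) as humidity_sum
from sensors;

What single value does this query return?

sensor=Q: ✓ → 88
sensor=T: ✓ → 85
sensor=J: ✓ → 62
sensor=Z: ✓ → 1
sensor=D: ✓ → 45
sensor=M: ✗
sensor=C: ✗
sensor=X: ✗
sensor=F: ✗
sensor=K: ✓ → 35
sensor=N: ✓ → 65
sensor=L: ✓ → 37
sensor=R: ✗
humidity_sum = 88 + 85 + 62 + 1 + 45 + 35 + 65 + 37 = 418

418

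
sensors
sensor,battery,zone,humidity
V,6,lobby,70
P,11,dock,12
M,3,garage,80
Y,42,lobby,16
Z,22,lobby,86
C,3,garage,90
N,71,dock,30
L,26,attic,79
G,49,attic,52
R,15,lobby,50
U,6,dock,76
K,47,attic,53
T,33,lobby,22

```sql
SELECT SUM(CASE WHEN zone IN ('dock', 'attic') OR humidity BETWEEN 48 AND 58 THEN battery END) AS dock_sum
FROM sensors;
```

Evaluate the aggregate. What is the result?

sensor=V: ✗
sensor=P: ✓ → 11
sensor=M: ✗
sensor=Y: ✗
sensor=Z: ✗
sensor=C: ✗
sensor=N: ✓ → 71
sensor=L: ✓ → 26
sensor=G: ✓ → 49
sensor=R: ✓ → 15
sensor=U: ✓ → 6
sensor=K: ✓ → 47
sensor=T: ✗
dock_sum = 11 + 71 + 26 + 49 + 15 + 6 + 47 = 225

225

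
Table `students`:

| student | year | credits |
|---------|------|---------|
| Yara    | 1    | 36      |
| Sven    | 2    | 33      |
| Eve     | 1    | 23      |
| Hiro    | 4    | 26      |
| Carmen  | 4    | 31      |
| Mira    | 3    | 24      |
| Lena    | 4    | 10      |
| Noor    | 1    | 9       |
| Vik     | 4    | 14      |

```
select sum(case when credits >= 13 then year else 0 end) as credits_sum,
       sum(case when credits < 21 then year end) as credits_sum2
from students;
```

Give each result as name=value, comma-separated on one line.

credits_sum=19, credits_sum2=9

[credits_sum: credits >= 13]
student=Yara: ✓ → 1
student=Sven: ✓ → 2
student=Eve: ✓ → 1
student=Hiro: ✓ → 4
student=Carmen: ✓ → 4
student=Mira: ✓ → 3
student=Lena: ✗
student=Noor: ✗
student=Vik: ✓ → 4
credits_sum = 1 + 2 + 1 + 4 + 4 + 3 + 4 = 19
—
[credits_sum2: credits < 21]
student=Yara: ✗
student=Sven: ✗
student=Eve: ✗
student=Hiro: ✗
student=Carmen: ✗
student=Mira: ✗
student=Lena: ✓ → 4
student=Noor: ✓ → 1
student=Vik: ✓ → 4
credits_sum2 = 4 + 1 + 4 = 9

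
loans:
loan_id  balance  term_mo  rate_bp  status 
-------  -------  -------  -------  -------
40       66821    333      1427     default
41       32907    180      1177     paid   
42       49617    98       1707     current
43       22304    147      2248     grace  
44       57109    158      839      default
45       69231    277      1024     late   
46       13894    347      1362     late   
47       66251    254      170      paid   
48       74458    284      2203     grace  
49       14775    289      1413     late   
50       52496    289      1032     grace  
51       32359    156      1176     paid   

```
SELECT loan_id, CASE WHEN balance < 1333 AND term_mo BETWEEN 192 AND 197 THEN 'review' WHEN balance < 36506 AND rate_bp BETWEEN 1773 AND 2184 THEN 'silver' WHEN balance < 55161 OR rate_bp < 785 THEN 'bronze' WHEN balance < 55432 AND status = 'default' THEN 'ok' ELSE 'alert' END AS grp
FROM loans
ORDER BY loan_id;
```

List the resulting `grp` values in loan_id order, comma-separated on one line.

alert, bronze, bronze, bronze, alert, alert, bronze, bronze, alert, bronze, bronze, bronze

loan_id=40: ELSE → alert
loan_id=41: balance < 55161 OR rate_bp < 785 → bronze
loan_id=42: balance < 55161 OR rate_bp < 785 → bronze
loan_id=43: balance < 55161 OR rate_bp < 785 → bronze
loan_id=44: ELSE → alert
loan_id=45: ELSE → alert
loan_id=46: balance < 55161 OR rate_bp < 785 → bronze
loan_id=47: balance < 55161 OR rate_bp < 785 → bronze
loan_id=48: ELSE → alert
loan_id=49: balance < 55161 OR rate_bp < 785 → bronze
loan_id=50: balance < 55161 OR rate_bp < 785 → bronze
loan_id=51: balance < 55161 OR rate_bp < 785 → bronze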